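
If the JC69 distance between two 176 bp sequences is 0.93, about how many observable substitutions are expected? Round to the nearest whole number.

94

Invert JC69: p = (3/4)(1 − e^(−4d/3)) = 0.75 × (1 − e^(-1.24)) = 0.75 × (1 − 0.289384) = 0.532962.
Expected differing sites = pL ≈ 0.532962 × 176 = 93.801312 ≈ 94.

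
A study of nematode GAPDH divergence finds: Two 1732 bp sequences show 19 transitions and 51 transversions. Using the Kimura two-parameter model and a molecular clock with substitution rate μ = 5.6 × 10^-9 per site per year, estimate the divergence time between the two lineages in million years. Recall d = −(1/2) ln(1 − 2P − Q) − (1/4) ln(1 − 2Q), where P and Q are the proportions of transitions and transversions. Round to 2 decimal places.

3.71

P = 19/1732 ≈ 0.01097 and Q = 51/1732 ≈ 0.029446.
Under the Kimura two-parameter model, d = −½ ln(1 − 2P − Q) − ¼ ln(1 − 2Q).
1 − 2P − Q = 0.948614, giving −½ ln(0.948614) = 0.026377.
1 − 2Q = 0.941108, giving −¼ ln(0.941108) = 0.015174.
d = 0.026377 + 0.015174 = 0.041551.
Under a molecular clock d = 2μt, so t = d/(2μ) = 0.041551 / (2 × 5.6 × 10^-9) = 3.71 million years.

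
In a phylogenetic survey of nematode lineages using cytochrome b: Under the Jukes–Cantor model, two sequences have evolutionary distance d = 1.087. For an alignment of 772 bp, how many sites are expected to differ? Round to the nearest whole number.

443

Invert JC69: p = (3/4)(1 − e^(−4d/3)) = 0.75 × (1 − e^(-1.449333)) = 0.75 × (1 − 0.234727) = 0.573955.
Expected differing sites = pL ≈ 0.573955 × 772 = 443.09326 ≈ 443.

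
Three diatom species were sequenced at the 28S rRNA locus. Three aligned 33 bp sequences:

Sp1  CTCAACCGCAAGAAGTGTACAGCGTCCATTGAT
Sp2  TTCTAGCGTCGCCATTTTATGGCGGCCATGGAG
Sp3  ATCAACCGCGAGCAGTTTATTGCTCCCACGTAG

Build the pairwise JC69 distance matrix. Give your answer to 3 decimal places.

d(Sp1,Sp2) = 0.699, d(Sp1,Sp3) = 0.497, d(Sp2,Sp3) = 0.559

Sp1–Sp2: 15/33 sites differ → p ≈ 0.454545, d = −0.75 ln(1 − 0.60606) = 0.698667 ≈ 0.699.
Sp1–Sp3: 12/33 sites differ → p ≈ 0.363636, d = −0.75 ln(1 − 0.484848) = 0.497470 ≈ 0.497.
Sp2–Sp3: 13/33 sites differ → p ≈ 0.393939, d = −0.75 ln(1 − 0.525252) = 0.558728 ≈ 0.559.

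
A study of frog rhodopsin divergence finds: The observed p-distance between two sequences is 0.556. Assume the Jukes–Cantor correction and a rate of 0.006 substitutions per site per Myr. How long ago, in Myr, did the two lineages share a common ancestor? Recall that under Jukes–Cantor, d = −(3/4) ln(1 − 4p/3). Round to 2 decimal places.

d = −(3/4) ln(1 − 4p/3) = −0.75 ln(1 − 0.741333) = −0.75 ln(0.258667)
  = −0.75 × (-1.352214) = 1.014161 substitutions/site.
Under a molecular clock d = 2μt, so t = d/(2μ) = 1.014161 / (2 × 0.006) = 84.51 Myr.

84.51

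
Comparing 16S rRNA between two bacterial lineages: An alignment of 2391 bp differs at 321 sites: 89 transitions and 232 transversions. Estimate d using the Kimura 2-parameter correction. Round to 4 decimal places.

P = 89/2391 ≈ 0.037223 and Q = 232/2391 ≈ 0.097031.
Under the Kimura two-parameter model, d = −½ ln(1 − 2P − Q) − ¼ ln(1 − 2Q).
1 − 2P − Q = 0.828523, giving −½ ln(0.828523) = 0.094055.
1 − 2Q = 0.805938, giving −¼ ln(0.805938) = 0.053937.
d = 0.094055 + 0.053937 = 0.147992.

0.1480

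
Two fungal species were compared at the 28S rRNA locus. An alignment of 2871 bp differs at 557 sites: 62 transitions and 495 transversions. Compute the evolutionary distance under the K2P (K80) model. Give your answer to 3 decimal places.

0.227

P = 62/2871 ≈ 0.021595 and Q = 495/2871 ≈ 0.172414.
Under the Kimura two-parameter model, d = −½ ln(1 − 2P − Q) − ¼ ln(1 − 2Q).
1 − 2P − Q = 0.784396, giving −½ ln(0.784396) = 0.121421.
1 − 2Q = 0.655172, giving −¼ ln(0.655172) = 0.105714.
d = 0.121421 + 0.105714 = 0.227135.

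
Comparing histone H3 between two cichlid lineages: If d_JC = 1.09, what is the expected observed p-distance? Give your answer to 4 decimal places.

0.5747

p = (3/4)(1 − e^(−4d/3)) = 0.75 × (1 − e^(-1.453333)) = 0.75 × (1 − 0.233790) = 0.574658.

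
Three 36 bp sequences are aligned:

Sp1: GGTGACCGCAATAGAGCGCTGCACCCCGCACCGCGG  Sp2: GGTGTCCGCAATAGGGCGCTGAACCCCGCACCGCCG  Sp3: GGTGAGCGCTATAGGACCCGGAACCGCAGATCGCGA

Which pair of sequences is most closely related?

Sp1 and Sp2

Sp1–Sp2: 4/36 differ, p = 0.111, d = 0.120.
Sp1–Sp3: 12/36 differ, p = 0.333, d = 0.441.
Sp2–Sp3: 12/36 differ, p = 0.333, d = 0.441.
The smallest distance is between Sp1 and Sp2.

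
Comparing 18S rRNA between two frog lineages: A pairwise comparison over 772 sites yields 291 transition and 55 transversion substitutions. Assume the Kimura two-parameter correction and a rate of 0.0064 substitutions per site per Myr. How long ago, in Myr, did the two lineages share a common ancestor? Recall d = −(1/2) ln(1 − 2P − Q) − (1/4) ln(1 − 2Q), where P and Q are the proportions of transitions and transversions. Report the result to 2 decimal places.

71.12

P = 291/772 ≈ 0.376943 and Q = 55/772 ≈ 0.071244.
Under the Kimura two-parameter model, d = −½ ln(1 − 2P − Q) − ¼ ln(1 − 2Q).
1 − 2P − Q = 0.17487, giving −½ ln(0.17487) = 0.871856.
1 − 2Q = 0.857512, giving −¼ ln(0.857512) = 0.038430.
d = 0.871856 + 0.038430 = 0.910286.
Under a molecular clock d = 2μt, so t = d/(2μ) = 0.910286 / (2 × 0.0064) = 71.12 Myr.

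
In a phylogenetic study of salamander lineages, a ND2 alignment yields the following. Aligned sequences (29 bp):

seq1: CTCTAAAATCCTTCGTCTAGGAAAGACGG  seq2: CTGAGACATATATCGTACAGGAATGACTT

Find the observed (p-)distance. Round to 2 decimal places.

0.41

The sequences differ at 12 of 29 positions.
p = 12/29 = 0.413793… ≈ 0.41 (to 2 d.p.).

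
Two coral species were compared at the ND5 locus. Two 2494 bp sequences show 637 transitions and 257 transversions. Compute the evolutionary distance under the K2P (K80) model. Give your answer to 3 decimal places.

P = 637/2494 ≈ 0.255413 and Q = 257/2494 ≈ 0.103047.
Under the Kimura two-parameter model, d = −½ ln(1 − 2P − Q) − ¼ ln(1 − 2Q).
1 − 2P − Q = 0.386127, giving −½ ln(0.386127) = 0.475794.
1 − 2Q = 0.793906, giving −¼ ln(0.793906) = 0.057698.
d = 0.475794 + 0.057698 = 0.533492.

0.533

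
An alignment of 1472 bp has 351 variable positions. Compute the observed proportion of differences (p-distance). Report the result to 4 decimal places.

0.2385

p = 351/1472 = 0.238451… ≈ 0.2385 (to 4 d.p.).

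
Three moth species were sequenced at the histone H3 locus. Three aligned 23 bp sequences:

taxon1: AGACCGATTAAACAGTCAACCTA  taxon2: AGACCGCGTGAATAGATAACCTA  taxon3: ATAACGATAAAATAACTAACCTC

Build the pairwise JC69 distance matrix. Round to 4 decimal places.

d(taxon1,taxon2) = 0.3206, d(taxon1,taxon3) = 0.4674, d(taxon2,taxon3) = 0.5532

taxon1–taxon2: 6/23 sites differ → p ≈ 0.26087, d = −0.75 ln(1 − 0.347827) = 0.320584 ≈ 0.3206.
taxon1–taxon3: 8/23 sites differ → p ≈ 0.347826, d = −0.75 ln(1 − 0.463768) = 0.467391 ≈ 0.4674.
taxon2–taxon3: 9/23 sites differ → p ≈ 0.391304, d = −0.75 ln(1 − 0.521739) = 0.553199 ≈ 0.5532.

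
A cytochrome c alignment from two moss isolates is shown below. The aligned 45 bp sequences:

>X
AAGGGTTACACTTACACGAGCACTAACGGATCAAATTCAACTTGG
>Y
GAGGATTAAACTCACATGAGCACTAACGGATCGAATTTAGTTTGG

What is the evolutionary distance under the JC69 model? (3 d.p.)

The sequences differ at 9 of 45 sites (1, 5, 9, 13, 17, 33, 38, 40, 41), so p = 9/45 = 0.2.
d = −(3/4) ln(1 − 4p/3) = −0.75 ln(1 − 0.266667) = −0.75 ln(0.733333)
  = −0.75 × (-0.310155) = 0.232616 substitutions/site.

0.233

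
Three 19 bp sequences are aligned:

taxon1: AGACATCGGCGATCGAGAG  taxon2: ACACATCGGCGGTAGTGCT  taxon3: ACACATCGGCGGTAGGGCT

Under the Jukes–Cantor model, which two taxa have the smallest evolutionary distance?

taxon1–taxon2: 6/19 differ, p = 0.316, d = 0.410.
taxon1–taxon3: 6/19 differ, p = 0.316, d = 0.410.
taxon2–taxon3: 1/19 differ, p = 0.053, d = 0.055.
The smallest distance is between taxon2 and taxon3.

taxon2 and taxon3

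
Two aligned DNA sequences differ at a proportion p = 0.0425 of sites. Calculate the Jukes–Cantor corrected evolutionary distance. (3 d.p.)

d = −(3/4) ln(1 − 4p/3) = −0.75 ln(1 − 0.056667) = −0.75 ln(0.943333)
  = −0.75 × (-0.058336) = 0.043752 substitutions/site.

0.044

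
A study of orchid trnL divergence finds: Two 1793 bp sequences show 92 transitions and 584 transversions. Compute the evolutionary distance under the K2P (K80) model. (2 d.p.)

P = 92/1793 ≈ 0.051311 and Q = 584/1793 ≈ 0.325711.
Under the Kimura two-parameter model, d = −½ ln(1 − 2P − Q) − ¼ ln(1 − 2Q).
1 − 2P − Q = 0.571667, giving −½ ln(0.571667) = 0.279599.
1 − 2Q = 0.348578, giving −¼ ln(0.348578) = 0.263473.
d = 0.279599 + 0.263473 = 0.543072.

0.54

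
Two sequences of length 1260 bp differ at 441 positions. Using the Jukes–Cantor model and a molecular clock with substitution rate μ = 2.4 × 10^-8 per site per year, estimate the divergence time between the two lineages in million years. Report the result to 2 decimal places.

9.82

p = 441/1260 = 0.35.
d = −(3/4) ln(1 − 4p/3) = −0.75 ln(1 − 0.466667) = −0.75 ln(0.533333)
  = −0.75 × (-0.628609) = 0.471457 substitutions/site.
Under a molecular clock d = 2μt, so t = d/(2μ) = 0.471457 / (2 × 2.4 × 10^-8) = 9.82 million years.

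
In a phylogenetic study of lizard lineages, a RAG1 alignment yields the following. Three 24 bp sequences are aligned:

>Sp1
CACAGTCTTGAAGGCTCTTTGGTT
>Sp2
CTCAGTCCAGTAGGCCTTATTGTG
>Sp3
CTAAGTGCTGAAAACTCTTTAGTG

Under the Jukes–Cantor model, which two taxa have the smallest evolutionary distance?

Sp1–Sp2: 9/24 differ, p = 0.375, d = 0.520.
Sp1–Sp3: 8/24 differ, p = 0.333, d = 0.441.
Sp2–Sp3: 10/24 differ, p = 0.417, d = 0.608.
The smallest distance is between Sp1 and Sp3.

Sp1 and Sp3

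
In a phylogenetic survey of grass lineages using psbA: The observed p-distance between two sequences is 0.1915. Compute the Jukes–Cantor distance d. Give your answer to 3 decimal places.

d = −(3/4) ln(1 − 4p/3) = −0.75 ln(1 − 0.255333) = −0.75 ln(0.744667)
  = −0.75 × (-0.294818) = 0.221114 substitutions/site.

0.221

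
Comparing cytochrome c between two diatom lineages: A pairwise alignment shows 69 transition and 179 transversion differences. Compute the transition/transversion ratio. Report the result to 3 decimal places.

R = 69/179 = 0.385474… ≈ 0.385 (to 3 d.p.).

0.385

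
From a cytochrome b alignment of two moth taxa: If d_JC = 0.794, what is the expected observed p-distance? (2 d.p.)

0.49

p = (3/4)(1 − e^(−4d/3)) = 0.75 × (1 − e^(-1.058667)) = 0.75 × (1 − 0.346918) = 0.489812.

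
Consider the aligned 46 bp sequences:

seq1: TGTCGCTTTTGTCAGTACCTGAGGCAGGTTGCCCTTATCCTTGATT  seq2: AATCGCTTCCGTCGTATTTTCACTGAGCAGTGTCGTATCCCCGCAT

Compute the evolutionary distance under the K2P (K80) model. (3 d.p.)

0.969

Of 46 sites, 9 differences are transitions and 16 are transversions, so P = 9/46 ≈ 0.195652 and Q = 16/46 ≈ 0.347826.
Under the Kimura two-parameter model, d = −½ ln(1 − 2P − Q) − ¼ ln(1 − 2Q).
1 − 2P − Q = 0.26087, giving −½ ln(0.26087) = 0.671867.
1 − 2Q = 0.304348, giving −¼ ln(0.304348) = 0.297396.
d = 0.671867 + 0.297396 = 0.969263.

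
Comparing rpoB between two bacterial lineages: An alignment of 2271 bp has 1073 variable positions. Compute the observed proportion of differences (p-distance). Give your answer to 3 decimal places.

p = 1073/2271 = 0.472479… ≈ 0.472 (to 3 d.p.).

0.472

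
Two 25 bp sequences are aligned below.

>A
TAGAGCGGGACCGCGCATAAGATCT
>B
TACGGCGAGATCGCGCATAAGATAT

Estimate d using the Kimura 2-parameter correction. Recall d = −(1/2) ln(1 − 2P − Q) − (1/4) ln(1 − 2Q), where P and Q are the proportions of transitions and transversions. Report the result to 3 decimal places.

0.236

Of 25 sites, 3 differences are transitions and 2 are transversions, so P = 3/25 = 0.12 and Q = 2/25 = 0.08.
Under the Kimura two-parameter model, d = −½ ln(1 − 2P − Q) − ¼ ln(1 − 2Q).
1 − 2P − Q = 0.68, giving −½ ln(0.68) = 0.192831.
1 − 2Q = 0.84, giving −¼ ln(0.84) = 0.043588.
d = 0.192831 + 0.043588 = 0.236419.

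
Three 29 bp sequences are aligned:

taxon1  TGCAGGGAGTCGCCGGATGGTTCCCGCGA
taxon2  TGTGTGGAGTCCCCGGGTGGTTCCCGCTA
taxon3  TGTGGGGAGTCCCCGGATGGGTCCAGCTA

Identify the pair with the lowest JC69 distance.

taxon2 and taxon3

taxon1–taxon2: 6/29 differ, p = 0.207, d = 0.242.
taxon1–taxon3: 6/29 differ, p = 0.207, d = 0.242.
taxon2–taxon3: 4/29 differ, p = 0.138, d = 0.152.
The smallest distance is between taxon2 and taxon3.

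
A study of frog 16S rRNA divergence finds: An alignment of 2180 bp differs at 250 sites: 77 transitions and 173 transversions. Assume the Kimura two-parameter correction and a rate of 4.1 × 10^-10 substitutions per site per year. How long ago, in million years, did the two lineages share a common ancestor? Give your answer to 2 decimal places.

P = 77/2180 ≈ 0.035321 and Q = 173/2180 ≈ 0.079358.
Under the Kimura two-parameter model, d = −½ ln(1 − 2P − Q) − ¼ ln(1 − 2Q).
1 − 2P − Q = 0.85, giving −½ ln(0.85) = 0.081259.
1 − 2Q = 0.841284, giving −¼ ln(0.841284) = 0.043206.
d = 0.081259 + 0.043206 = 0.124465.
Under a molecular clock d = 2μt, so t = d/(2μ) = 0.124465 / (2 × 4.1 × 10^-10) = 151.79 million years.

151.79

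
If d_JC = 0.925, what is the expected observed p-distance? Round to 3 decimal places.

0.532

p = (3/4)(1 − e^(−4d/3)) = 0.75 × (1 − e^(-1.233333)) = 0.75 × (1 − 0.291320) = 0.531510.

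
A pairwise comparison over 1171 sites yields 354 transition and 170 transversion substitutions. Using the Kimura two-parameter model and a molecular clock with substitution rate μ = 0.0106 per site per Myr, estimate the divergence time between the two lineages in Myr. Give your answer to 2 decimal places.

36.72

P = 354/1171 ≈ 0.302306 and Q = 170/1171 ≈ 0.145175.
Under the Kimura two-parameter model, d = −½ ln(1 − 2P − Q) − ¼ ln(1 − 2Q).
1 − 2P − Q = 0.250213, giving −½ ln(0.250213) = 0.692721.
1 − 2Q = 0.70965, giving −¼ ln(0.70965) = 0.085746.
d = 0.692721 + 0.085746 = 0.778467.
Under a molecular clock d = 2μt, so t = d/(2μ) = 0.778467 / (2 × 0.0106) = 36.72 Myr.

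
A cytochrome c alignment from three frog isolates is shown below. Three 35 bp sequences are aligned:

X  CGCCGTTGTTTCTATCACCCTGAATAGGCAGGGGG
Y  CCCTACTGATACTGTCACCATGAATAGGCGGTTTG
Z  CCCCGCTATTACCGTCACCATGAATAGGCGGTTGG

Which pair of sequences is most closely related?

Y and Z

X–Y: 12/35 differ, p = 0.343, d = 0.458.
X–Z: 10/35 differ, p = 0.286, d = 0.360.
Y–Z: 6/35 differ, p = 0.171, d = 0.195.
The smallest distance is between Y and Z.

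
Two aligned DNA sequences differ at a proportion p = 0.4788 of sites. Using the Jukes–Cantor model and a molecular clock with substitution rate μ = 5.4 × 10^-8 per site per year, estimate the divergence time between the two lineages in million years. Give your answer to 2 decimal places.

d = −(3/4) ln(1 − 4p/3) = −0.75 ln(1 − 0.6384) = −0.75 ln(0.3616)
  = −0.75 × (-1.017217) = 0.762913 substitutions/site.
Under a molecular clock d = 2μt, so t = d/(2μ) = 0.762913 / (2 × 5.4 × 10^-8) = 7.06 million years.

7.06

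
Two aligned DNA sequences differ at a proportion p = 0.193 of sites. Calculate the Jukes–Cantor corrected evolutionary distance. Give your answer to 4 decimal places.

0.2231

d = −(3/4) ln(1 − 4p/3) = −0.75 ln(1 − 0.257333) = −0.75 ln(0.742667)
  = −0.75 × (-0.297508) = 0.223131 substitutions/site.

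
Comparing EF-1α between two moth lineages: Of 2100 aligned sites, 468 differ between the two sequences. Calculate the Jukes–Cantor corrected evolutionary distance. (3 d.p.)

0.264

p = 468/2100 ≈ 0.222857.
d = −(3/4) ln(1 − 4p/3) = −0.75 ln(1 − 0.297143) = −0.75 ln(0.702857)
  = −0.75 × (-0.352602) = 0.264452 substitutions/site.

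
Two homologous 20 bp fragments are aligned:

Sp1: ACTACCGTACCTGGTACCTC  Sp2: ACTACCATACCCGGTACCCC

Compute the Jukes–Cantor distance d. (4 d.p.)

The sequences differ at 3 of 20 sites (7, 12, 19), so p = 3/20 = 0.15.
d = −(3/4) ln(1 − 4p/3) = −0.75 ln(1 − 0.2) = −0.75 ln(0.8)
  = −0.75 × (-0.223144) = 0.167358 substitutions/site.

0.1674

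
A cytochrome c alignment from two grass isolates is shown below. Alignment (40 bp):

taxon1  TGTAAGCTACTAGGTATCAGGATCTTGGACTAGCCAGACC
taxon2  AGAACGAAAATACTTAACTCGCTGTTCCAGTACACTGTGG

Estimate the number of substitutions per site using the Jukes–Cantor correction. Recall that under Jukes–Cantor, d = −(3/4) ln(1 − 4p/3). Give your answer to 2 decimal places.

0.99

The sequences differ at 22 of 40 sites, so p = 22/40 = 0.55.
d = −(3/4) ln(1 − 4p/3) = −0.75 ln(1 − 0.733333) = −0.75 ln(0.266667)
  = −0.75 × (-1.321755) = 0.991316 substitutions/site.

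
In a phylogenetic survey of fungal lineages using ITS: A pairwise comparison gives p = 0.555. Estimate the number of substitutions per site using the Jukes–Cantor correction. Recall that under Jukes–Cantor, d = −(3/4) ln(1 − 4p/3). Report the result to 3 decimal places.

1.010

d = −(3/4) ln(1 − 4p/3) = −0.75 ln(1 − 0.74) = −0.75 ln(0.26)
  = −0.75 × (-1.347074) = 1.010306 substitutions/site.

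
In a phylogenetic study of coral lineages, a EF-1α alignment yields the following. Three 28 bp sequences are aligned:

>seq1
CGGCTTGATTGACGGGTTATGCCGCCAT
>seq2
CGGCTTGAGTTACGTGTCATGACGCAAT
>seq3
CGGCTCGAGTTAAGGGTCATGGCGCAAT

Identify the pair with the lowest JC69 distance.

seq1–seq2: 6/28 differ, p = 0.214, d = 0.252.
seq1–seq3: 7/28 differ, p = 0.250, d = 0.304.
seq2–seq3: 4/28 differ, p = 0.143, d = 0.158.
The smallest distance is between seq2 and seq3.

seq2 and seq3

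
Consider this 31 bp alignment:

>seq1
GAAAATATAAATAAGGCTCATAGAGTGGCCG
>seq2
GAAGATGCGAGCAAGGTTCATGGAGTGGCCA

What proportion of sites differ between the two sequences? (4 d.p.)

0.2903

The sequences differ at 9 of 31 positions (sites 4, 7, 8, 9, 11, 12, 17, 22, 31).
p = 9/31 = 0.290322… ≈ 0.2903 (to 4 d.p.).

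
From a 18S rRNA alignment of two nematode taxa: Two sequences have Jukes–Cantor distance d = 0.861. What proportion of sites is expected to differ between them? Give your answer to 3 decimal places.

0.512

p = (3/4)(1 − e^(−4d/3)) = 0.75 × (1 − e^(-1.148)) = 0.75 × (1 − 0.317271) = 0.512047.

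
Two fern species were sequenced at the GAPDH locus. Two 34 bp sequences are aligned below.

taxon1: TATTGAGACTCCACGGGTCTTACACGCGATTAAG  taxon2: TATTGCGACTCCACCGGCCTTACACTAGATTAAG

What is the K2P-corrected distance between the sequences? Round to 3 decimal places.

Of 34 sites, 1 differences are transitions and 4 are transversions, so P = 1/34 ≈ 0.029412 and Q = 4/34 ≈ 0.117647.
Under the Kimura two-parameter model, d = −½ ln(1 − 2P − Q) − ¼ ln(1 − 2Q).
1 − 2P − Q = 0.823529, giving −½ ln(0.823529) = 0.097078.
1 − 2Q = 0.764706, giving −¼ ln(0.764706) = 0.067066.
d = 0.097078 + 0.067066 = 0.164144.

0.164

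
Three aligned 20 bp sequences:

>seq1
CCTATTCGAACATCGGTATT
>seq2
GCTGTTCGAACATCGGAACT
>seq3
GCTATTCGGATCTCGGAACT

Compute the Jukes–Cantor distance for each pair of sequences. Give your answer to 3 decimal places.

seq1–seq2: 4/20 sites differ → p = 0.2, d = −0.75 ln(1 − 0.266667) = 0.232617 ≈ 0.233.
seq1–seq3: 6/20 sites differ → p = 0.3, d = −0.75 ln(1 − 0.4) = 0.383119 ≈ 0.383.
seq2–seq3: 4/20 sites differ → p = 0.2, d = −0.75 ln(1 − 0.266667) = 0.232617 ≈ 0.233.

d(seq1,seq2) = 0.233, d(seq1,seq3) = 0.383, d(seq2,seq3) = 0.233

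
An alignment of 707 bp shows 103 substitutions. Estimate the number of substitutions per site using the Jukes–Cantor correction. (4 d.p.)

0.1620

p = 103/707 ≈ 0.145686.
d = −(3/4) ln(1 − 4p/3) = −0.75 ln(1 − 0.194248) = −0.75 ln(0.805752)
  = −0.75 × (-0.215979) = 0.161984 substitutions/site.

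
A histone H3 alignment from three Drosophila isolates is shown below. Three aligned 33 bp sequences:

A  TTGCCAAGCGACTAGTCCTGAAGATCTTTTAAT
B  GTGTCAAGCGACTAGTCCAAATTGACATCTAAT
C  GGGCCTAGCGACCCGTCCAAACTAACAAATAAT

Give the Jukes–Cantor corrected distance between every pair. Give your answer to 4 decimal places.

d(A,B) = 0.3882, d(A,C) = 0.5587, d(B,C) = 0.3390

A–B: 10/33 sites differ → p ≈ 0.30303, d = −0.75 ln(1 − 0.40404) = 0.388186 ≈ 0.3882.
A–C: 13/33 sites differ → p ≈ 0.393939, d = −0.75 ln(1 − 0.525252) = 0.558728 ≈ 0.5587.
B–C: 9/33 sites differ → p ≈ 0.272727, d = −0.75 ln(1 − 0.363636) = 0.338988 ≈ 0.3390.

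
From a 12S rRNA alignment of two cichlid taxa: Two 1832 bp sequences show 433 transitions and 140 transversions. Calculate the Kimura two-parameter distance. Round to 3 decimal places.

0.440

P = 433/1832 ≈ 0.236354 and Q = 140/1832 ≈ 0.076419.
Under the Kimura two-parameter model, d = −½ ln(1 − 2P − Q) − ¼ ln(1 − 2Q).
1 − 2P − Q = 0.450873, giving −½ ln(0.450873) = 0.398285.
1 − 2Q = 0.847162, giving −¼ ln(0.847162) = 0.041466.
d = 0.398285 + 0.041466 = 0.439751.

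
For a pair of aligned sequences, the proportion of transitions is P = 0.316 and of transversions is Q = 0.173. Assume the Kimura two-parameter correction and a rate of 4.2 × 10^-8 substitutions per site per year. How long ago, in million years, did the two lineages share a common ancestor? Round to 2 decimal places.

Under the Kimura two-parameter model, d = −½ ln(1 − 2P − Q) − ¼ ln(1 − 2Q).
1 − 2P − Q = 0.195, giving −½ ln(0.195) = 0.817378.
1 − 2Q = 0.654, giving −¼ ln(0.654) = 0.106162.
d = 0.817378 + 0.106162 = 0.923540.
Under a molecular clock d = 2μt, so t = d/(2μ) = 0.923540 / (2 × 4.2 × 10^-8) = 10.99 million years.

10.99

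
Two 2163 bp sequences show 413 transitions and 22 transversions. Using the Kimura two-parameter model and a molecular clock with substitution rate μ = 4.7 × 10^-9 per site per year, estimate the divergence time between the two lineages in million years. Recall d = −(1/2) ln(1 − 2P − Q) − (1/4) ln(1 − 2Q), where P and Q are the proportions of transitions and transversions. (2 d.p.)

P = 413/2163 ≈ 0.190939 and Q = 22/2163 ≈ 0.010171.
Under the Kimura two-parameter model, d = −½ ln(1 − 2P − Q) − ¼ ln(1 − 2Q).
1 − 2P − Q = 0.607951, giving −½ ln(0.607951) = 0.248830.
1 − 2Q = 0.979658, giving −¼ ln(0.979658) = 0.005138.
d = 0.248830 + 0.005138 = 0.253968.
Under a molecular clock d = 2μt, so t = d/(2μ) = 0.253968 / (2 × 4.7 × 10^-9) = 27.02 million years.

27.02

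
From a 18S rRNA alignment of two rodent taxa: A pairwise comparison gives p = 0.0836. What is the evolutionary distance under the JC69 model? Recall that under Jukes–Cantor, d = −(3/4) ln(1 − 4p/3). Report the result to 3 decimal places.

0.089

d = −(3/4) ln(1 − 4p/3) = −0.75 ln(1 − 0.111467) = −0.75 ln(0.888533)
  = −0.75 × (-0.118183) = 0.088637 substitutions/site.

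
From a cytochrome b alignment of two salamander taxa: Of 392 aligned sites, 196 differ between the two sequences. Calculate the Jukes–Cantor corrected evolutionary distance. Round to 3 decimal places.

p = 196/392 = 0.5.
d = −(3/4) ln(1 − 4p/3) = −0.75 ln(1 − 0.666667) = −0.75 ln(0.333333)
  = −0.75 × (-1.098613) = 0.823960 substitutions/site.

0.824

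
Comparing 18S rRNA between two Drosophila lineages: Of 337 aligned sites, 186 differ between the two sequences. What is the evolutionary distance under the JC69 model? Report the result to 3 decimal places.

p = 186/337 ≈ 0.551929.
d = −(3/4) ln(1 − 4p/3) = −0.75 ln(1 − 0.735905) = −0.75 ln(0.264095)
  = −0.75 × (-1.331446) = 0.998585 substitutions/site.

0.999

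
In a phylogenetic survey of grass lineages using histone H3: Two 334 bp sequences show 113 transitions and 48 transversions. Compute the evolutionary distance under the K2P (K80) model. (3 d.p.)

0.943

P = 113/334 ≈ 0.338323 and Q = 48/334 ≈ 0.143713.
Under the Kimura two-parameter model, d = −½ ln(1 − 2P − Q) − ¼ ln(1 − 2Q).
1 − 2P − Q = 0.179641, giving −½ ln(0.179641) = 0.858397.
1 − 2Q = 0.712574, giving −¼ ln(0.712574) = 0.084718.
d = 0.858397 + 0.084718 = 0.943115.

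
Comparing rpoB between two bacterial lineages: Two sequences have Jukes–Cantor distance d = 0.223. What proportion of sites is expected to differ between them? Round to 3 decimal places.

p = (3/4)(1 − e^(−4d/3)) = 0.75 × (1 − e^(-0.297333)) = 0.75 × (1 − 0.742797) = 0.192902.

0.193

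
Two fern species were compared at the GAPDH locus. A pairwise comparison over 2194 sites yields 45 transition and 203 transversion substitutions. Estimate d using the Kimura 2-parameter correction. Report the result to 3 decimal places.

0.123

P = 45/2194 ≈ 0.02051 and Q = 203/2194 ≈ 0.092525.
Under the Kimura two-parameter model, d = −½ ln(1 − 2P − Q) − ¼ ln(1 − 2Q).
1 − 2P − Q = 0.866455, giving −½ ln(0.866455) = 0.071673.
1 − 2Q = 0.81495, giving −¼ ln(0.81495) = 0.051157.
d = 0.071673 + 0.051157 = 0.122830.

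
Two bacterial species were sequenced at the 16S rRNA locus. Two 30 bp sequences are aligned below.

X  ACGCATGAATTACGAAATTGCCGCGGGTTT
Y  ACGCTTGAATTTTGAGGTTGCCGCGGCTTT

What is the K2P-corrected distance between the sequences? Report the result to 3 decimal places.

0.234

Of 30 sites, 3 differences are transitions and 3 are transversions, so P = 3/30 = 0.1 and Q = 3/30 = 0.1.
Under the Kimura two-parameter model, d = −½ ln(1 − 2P − Q) − ¼ ln(1 − 2Q).
1 − 2P − Q = 0.7, giving −½ ln(0.7) = 0.178337.
1 − 2Q = 0.8, giving −¼ ln(0.8) = 0.055786.
d = 0.178337 + 0.055786 = 0.234123.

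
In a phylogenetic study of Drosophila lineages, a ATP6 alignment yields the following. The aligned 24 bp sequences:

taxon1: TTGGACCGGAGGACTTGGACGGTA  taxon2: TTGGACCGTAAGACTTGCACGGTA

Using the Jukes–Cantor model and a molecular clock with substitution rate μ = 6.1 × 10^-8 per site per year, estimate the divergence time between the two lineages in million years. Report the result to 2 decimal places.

The sequences differ at 3 of 24 sites (9, 11, 18), so p = 3/24 = 0.125.
d = −(3/4) ln(1 − 4p/3) = −0.75 ln(1 − 0.166667) = −0.75 ln(0.833333)
  = −0.75 × (-0.182322) = 0.136742 substitutions/site.
Under a molecular clock d = 2μt, so t = d/(2μ) = 0.136742 / (2 × 6.1 × 10^-8) = 1.12 million years.

1.12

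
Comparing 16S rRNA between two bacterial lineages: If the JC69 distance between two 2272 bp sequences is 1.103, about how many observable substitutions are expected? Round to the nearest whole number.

Invert JC69: p = (3/4)(1 − e^(−4d/3)) = 0.75 × (1 − e^(-1.470667)) = 0.75 × (1 − 0.229772) = 0.577671.
Expected differing sites = pL ≈ 0.577671 × 2272 = 1312.468512 ≈ 1312.

1312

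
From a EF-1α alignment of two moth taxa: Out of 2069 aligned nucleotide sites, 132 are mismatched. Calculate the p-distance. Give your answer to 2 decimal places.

0.06

p = 132/2069 = 0.063798… ≈ 0.06 (to 2 d.p.).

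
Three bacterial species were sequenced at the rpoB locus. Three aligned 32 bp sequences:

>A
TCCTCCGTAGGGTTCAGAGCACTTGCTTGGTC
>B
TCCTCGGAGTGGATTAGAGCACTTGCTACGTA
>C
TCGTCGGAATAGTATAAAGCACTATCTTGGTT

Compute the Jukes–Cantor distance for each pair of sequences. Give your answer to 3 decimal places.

d(A,B) = 0.353, d(A,C) = 0.460, d(B,C) = 0.460

A–B: 9/32 sites differ → p = 0.28125, d = −0.75 ln(1 − 0.375) = 0.352503 ≈ 0.353.
A–C: 11/32 sites differ → p = 0.34375, d = −0.75 ln(1 − 0.458333) = 0.459828 ≈ 0.460.
B–C: 11/32 sites differ → p = 0.34375, d = −0.75 ln(1 − 0.458333) = 0.459828 ≈ 0.460.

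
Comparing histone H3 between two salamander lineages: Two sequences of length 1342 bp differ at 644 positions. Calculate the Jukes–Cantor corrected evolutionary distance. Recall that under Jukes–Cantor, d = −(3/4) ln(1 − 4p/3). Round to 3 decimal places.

p = 644/1342 ≈ 0.479881.
d = −(3/4) ln(1 − 4p/3) = −0.75 ln(1 − 0.639841) = −0.75 ln(0.360159)
  = −0.75 × (-1.021210) = 0.765908 substitutions/site.

0.766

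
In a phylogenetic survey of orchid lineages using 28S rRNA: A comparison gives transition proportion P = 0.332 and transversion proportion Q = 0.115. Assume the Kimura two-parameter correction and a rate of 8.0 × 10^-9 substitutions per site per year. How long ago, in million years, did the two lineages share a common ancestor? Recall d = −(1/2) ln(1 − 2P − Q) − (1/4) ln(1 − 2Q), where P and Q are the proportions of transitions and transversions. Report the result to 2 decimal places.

51.26

Under the Kimura two-parameter model, d = −½ ln(1 − 2P − Q) − ¼ ln(1 − 2Q).
1 − 2P − Q = 0.221, giving −½ ln(0.221) = 0.754796.
1 − 2Q = 0.77, giving −¼ ln(0.77) = 0.065341.
d = 0.754796 + 0.065341 = 0.820137.
Under a molecular clock d = 2μt, so t = d/(2μ) = 0.820137 / (2 × 8.0 × 10^-9) = 51.26 million years.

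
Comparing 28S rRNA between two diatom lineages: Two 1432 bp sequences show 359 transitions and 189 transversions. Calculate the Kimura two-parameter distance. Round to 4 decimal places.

0.5783

P = 359/1432 ≈ 0.250698 and Q = 189/1432 ≈ 0.131983.
Under the Kimura two-parameter model, d = −½ ln(1 − 2P − Q) − ¼ ln(1 − 2Q).
1 − 2P − Q = 0.366621, giving −½ ln(0.366621) = 0.501713.
1 − 2Q = 0.736034, giving −¼ ln(0.736034) = 0.076620.
d = 0.501713 + 0.076620 = 0.578333.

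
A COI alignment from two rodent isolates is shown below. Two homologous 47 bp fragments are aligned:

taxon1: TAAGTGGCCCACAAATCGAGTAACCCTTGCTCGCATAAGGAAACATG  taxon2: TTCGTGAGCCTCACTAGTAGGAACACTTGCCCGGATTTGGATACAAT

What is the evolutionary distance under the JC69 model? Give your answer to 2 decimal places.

The sequences differ at 19 of 47 sites, so p = 19/47 ≈ 0.404255.
d = −(3/4) ln(1 − 4p/3) = −0.75 ln(1 − 0.539007) = −0.75 ln(0.460993)
  = −0.75 × (-0.774372) = 0.580779 substitutions/site.

0.58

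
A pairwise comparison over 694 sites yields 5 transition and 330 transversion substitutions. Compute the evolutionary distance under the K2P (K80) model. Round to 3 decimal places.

1.091

P = 5/694 ≈ 0.007205 and Q = 330/694 ≈ 0.475504.
Under the Kimura two-parameter model, d = −½ ln(1 − 2P − Q) − ¼ ln(1 − 2Q).
1 − 2P − Q = 0.510086, giving −½ ln(0.510086) = 0.336588.
1 − 2Q = 0.048992, giving −¼ ln(0.048992) = 0.754025.
d = 0.336588 + 0.754025 = 1.090613.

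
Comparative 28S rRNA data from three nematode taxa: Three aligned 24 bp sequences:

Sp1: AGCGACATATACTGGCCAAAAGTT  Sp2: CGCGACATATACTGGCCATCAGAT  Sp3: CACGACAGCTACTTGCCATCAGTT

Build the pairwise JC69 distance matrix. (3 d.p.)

Sp1–Sp2: 4/24 sites differ → p ≈ 0.166667, d = −0.75 ln(1 − 0.222223) = 0.188487 ≈ 0.188.
Sp1–Sp3: 7/24 sites differ → p ≈ 0.291667, d = −0.75 ln(1 − 0.388889) = 0.369358 ≈ 0.369.
Sp2–Sp3: 5/24 sites differ → p ≈ 0.208333, d = −0.75 ln(1 − 0.277777) = 0.244066 ≈ 0.244.

d(Sp1,Sp2) = 0.188, d(Sp1,Sp3) = 0.369, d(Sp2,Sp3) = 0.244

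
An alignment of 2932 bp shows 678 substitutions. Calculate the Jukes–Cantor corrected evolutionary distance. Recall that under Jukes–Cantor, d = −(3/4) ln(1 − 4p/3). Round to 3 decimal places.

p = 678/2932 ≈ 0.231241.
d = −(3/4) ln(1 − 4p/3) = −0.75 ln(1 − 0.308321) = −0.75 ln(0.691679)
  = −0.75 × (-0.368633) = 0.276475 substitutions/site.

0.276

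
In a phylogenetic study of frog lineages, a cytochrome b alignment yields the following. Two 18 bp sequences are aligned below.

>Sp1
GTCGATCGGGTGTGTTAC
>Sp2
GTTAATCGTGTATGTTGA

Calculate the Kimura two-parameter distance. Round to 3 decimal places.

0.468

Of 18 sites, 4 differences are transitions and 2 are transversions, so P = 4/18 ≈ 0.222222 and Q = 2/18 ≈ 0.111111.
Under the Kimura two-parameter model, d = −½ ln(1 − 2P − Q) − ¼ ln(1 − 2Q).
1 − 2P − Q = 0.444445, giving −½ ln(0.444445) = 0.405464.
1 − 2Q = 0.777778, giving −¼ ln(0.777778) = 0.062829.
d = 0.405464 + 0.062829 = 0.468293.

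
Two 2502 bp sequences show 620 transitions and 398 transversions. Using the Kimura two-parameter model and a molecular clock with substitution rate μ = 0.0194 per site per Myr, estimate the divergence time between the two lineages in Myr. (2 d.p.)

16.17

P = 620/2502 ≈ 0.247802 and Q = 398/2502 ≈ 0.159073.
Under the Kimura two-parameter model, d = −½ ln(1 − 2P − Q) − ¼ ln(1 − 2Q).
1 − 2P − Q = 0.345323, giving −½ ln(0.345323) = 0.531638.
1 − 2Q = 0.681854, giving −¼ ln(0.681854) = 0.095735.
d = 0.531638 + 0.095735 = 0.627373.
Under a molecular clock d = 2μt, so t = d/(2μ) = 0.627373 / (2 × 0.0194) = 16.17 Myr.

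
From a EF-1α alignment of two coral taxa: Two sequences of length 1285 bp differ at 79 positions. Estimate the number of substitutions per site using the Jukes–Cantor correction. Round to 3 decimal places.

p = 79/1285 ≈ 0.061479.
d = −(3/4) ln(1 − 4p/3) = −0.75 ln(1 − 0.081972) = −0.75 ln(0.918028)
  = −0.75 × (-0.085527) = 0.064145 substitutions/site.

0.064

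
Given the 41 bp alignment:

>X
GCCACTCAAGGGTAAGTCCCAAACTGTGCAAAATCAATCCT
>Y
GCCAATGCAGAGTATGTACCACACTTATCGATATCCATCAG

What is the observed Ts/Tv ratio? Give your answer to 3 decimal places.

Transitions are A↔G and C↔T; transversions are all other mismatches.
Transitions: 2. Transversions: 13.
R = 2/13 = 0.153846… ≈ 0.154 (to 3 d.p.).

0.154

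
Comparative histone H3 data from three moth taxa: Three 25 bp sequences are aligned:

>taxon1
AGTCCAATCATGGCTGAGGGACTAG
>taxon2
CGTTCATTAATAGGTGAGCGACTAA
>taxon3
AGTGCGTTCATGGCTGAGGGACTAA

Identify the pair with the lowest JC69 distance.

taxon1 and taxon3

taxon1–taxon2: 8/25 differ, p = 0.320, d = 0.417.
taxon1–taxon3: 4/25 differ, p = 0.160, d = 0.180.
taxon2–taxon3: 7/25 differ, p = 0.280, d = 0.351.
The smallest distance is between taxon1 and taxon3.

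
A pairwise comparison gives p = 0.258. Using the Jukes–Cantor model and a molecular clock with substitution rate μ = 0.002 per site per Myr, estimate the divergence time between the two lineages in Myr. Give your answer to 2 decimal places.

79.05

d = −(3/4) ln(1 − 4p/3) = −0.75 ln(1 − 0.344) = −0.75 ln(0.656)
  = −0.75 × (-0.421594) = 0.316196 substitutions/site.
Under a molecular clock d = 2μt, so t = d/(2μ) = 0.316196 / (2 × 0.002) = 79.05 Myr.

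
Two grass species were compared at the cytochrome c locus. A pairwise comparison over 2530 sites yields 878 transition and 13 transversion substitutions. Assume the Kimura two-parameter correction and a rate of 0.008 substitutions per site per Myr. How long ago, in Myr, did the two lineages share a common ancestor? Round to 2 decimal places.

P = 878/2530 ≈ 0.347036 and Q = 13/2530 ≈ 0.005138.
Under the Kimura two-parameter model, d = −½ ln(1 − 2P − Q) − ¼ ln(1 − 2Q).
1 − 2P − Q = 0.30079, giving −½ ln(0.30079) = 0.600671.
1 − 2Q = 0.989724, giving −¼ ln(0.989724) = 0.002582.
d = 0.600671 + 0.002582 = 0.603253.
Under a molecular clock d = 2μt, so t = d/(2μ) = 0.603253 / (2 × 0.008) = 37.70 Myr.

37.70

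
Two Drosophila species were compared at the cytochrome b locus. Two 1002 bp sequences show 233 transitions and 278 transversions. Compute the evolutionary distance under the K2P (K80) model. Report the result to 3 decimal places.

0.881

P = 233/1002 ≈ 0.232535 and Q = 278/1002 ≈ 0.277445.
Under the Kimura two-parameter model, d = −½ ln(1 − 2P − Q) − ¼ ln(1 − 2Q).
1 − 2P − Q = 0.257485, giving −½ ln(0.257485) = 0.678397.
1 − 2Q = 0.44511, giving −¼ ln(0.44511) = 0.202358.
d = 0.678397 + 0.202358 = 0.880755.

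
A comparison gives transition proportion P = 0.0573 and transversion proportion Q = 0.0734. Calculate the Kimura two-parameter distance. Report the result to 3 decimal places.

0.144

Under the Kimura two-parameter model, d = −½ ln(1 − 2P − Q) − ¼ ln(1 − 2Q).
1 − 2P − Q = 0.812, giving −½ ln(0.812) = 0.104127.
1 − 2Q = 0.8532, giving −¼ ln(0.8532) = 0.039690.
d = 0.104127 + 0.039690 = 0.143817.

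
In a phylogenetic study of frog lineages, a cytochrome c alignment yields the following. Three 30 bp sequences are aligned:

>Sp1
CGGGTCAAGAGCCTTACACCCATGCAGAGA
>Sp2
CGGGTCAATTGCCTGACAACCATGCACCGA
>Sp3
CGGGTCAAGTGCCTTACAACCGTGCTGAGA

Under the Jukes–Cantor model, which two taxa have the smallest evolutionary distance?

Sp1 and Sp3

Sp1–Sp2: 6/30 differ, p = 0.200, d = 0.233.
Sp1–Sp3: 4/30 differ, p = 0.133, d = 0.147.
Sp2–Sp3: 6/30 differ, p = 0.200, d = 0.233.
The smallest distance is between Sp1 and Sp3.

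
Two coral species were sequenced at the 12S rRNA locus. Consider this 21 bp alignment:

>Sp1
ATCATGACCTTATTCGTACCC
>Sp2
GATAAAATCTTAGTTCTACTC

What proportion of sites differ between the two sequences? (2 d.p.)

0.48

The sequences differ at 10 of 21 positions (sites 1, 2, 3, 5, 6, 8, 13, 15, 16, 20).
p = 10/21 = 0.476190… ≈ 0.48 (to 2 d.p.).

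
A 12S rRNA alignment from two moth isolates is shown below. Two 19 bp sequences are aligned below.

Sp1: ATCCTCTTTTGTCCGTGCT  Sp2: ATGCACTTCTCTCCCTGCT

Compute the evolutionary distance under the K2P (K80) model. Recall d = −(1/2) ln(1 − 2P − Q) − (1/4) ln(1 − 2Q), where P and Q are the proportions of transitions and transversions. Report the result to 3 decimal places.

0.326

Of 19 sites, 1 differences are transitions and 4 are transversions, so P = 1/19 ≈ 0.052632 and Q = 4/19 ≈ 0.210526.
Under the Kimura two-parameter model, d = −½ ln(1 − 2P − Q) − ¼ ln(1 − 2Q).
1 − 2P − Q = 0.68421, giving −½ ln(0.68421) = 0.189745.
1 − 2Q = 0.578948, giving −¼ ln(0.578948) = 0.136636.
d = 0.189745 + 0.136636 = 0.326381.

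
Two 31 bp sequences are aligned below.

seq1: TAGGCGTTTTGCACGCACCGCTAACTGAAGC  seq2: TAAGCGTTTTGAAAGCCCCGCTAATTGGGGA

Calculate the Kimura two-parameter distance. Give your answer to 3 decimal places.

0.319

Of 31 sites, 4 differences are transitions and 4 are transversions, so P = 4/31 ≈ 0.129032 and Q = 4/31 ≈ 0.129032.
Under the Kimura two-parameter model, d = −½ ln(1 − 2P − Q) − ¼ ln(1 − 2Q).
1 − 2P − Q = 0.612904, giving −½ ln(0.612904) = 0.244773.
1 − 2Q = 0.741936, giving −¼ ln(0.741936) = 0.074623.
d = 0.244773 + 0.074623 = 0.319396.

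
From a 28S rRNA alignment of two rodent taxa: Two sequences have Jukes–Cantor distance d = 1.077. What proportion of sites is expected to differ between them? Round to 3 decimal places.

p = (3/4)(1 − e^(−4d/3)) = 0.75 × (1 − e^(-1.436)) = 0.75 × (1 − 0.237877) = 0.571592.

0.572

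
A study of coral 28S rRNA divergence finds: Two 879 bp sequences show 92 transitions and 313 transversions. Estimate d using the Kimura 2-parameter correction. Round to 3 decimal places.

P = 92/879 ≈ 0.104664 and Q = 313/879 ≈ 0.356086.
Under the Kimura two-parameter model, d = −½ ln(1 − 2P − Q) − ¼ ln(1 − 2Q).
1 − 2P − Q = 0.434586, giving −½ ln(0.434586) = 0.416681.
1 − 2Q = 0.287828, giving −¼ ln(0.287828) = 0.311348.
d = 0.416681 + 0.311348 = 0.728029.

0.728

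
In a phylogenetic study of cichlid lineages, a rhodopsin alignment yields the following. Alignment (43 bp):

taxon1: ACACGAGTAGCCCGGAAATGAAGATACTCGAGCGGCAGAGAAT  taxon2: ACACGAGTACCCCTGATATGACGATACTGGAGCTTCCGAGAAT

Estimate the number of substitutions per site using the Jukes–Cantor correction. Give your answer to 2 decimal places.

0.21

The sequences differ at 8 of 43 sites (10, 14, 17, 22, 29, 34, 35, 37), so p = 8/43 ≈ 0.186047.
d = −(3/4) ln(1 − 4p/3) = −0.75 ln(1 − 0.248063) = −0.75 ln(0.751937)
  = −0.75 × (-0.285103) = 0.213827 substitutions/site.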